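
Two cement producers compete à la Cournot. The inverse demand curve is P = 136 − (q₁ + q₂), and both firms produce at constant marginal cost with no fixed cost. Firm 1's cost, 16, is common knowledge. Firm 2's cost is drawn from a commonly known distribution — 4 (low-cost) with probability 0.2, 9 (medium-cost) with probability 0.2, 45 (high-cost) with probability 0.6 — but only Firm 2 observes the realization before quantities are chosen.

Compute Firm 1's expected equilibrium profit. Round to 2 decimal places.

Type-c best response for Firm 2: q₂(c) = (136 − c)/2 − q₁/2.
Firm 1 maximizes expected profit; its first-order condition is 136 − 2q₁ − E[q₂] − 16 = 0.
Substituting E[q₂] and solving: E[c₂] = 29.6, so q₁ = (136 − 2·16 + 29.6)/3 = 44.5333.
E[P] = 136 − (q₁ + E[q₂]) = 60.5333; Firm 1's expected profit = (E[P] − 16)·q₁ = (60.5333 − 16)·44.5333 = 1983.22.

1983.22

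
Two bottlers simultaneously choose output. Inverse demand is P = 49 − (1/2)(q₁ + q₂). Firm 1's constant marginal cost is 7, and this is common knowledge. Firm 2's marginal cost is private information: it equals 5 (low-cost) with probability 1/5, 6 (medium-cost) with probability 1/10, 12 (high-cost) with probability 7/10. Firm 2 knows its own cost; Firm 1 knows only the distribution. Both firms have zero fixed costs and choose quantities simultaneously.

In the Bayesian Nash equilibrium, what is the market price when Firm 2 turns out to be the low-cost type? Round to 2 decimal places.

19.50

Firm 2 with cost c maximizes (49 − (1/2)(q₁+q₂) − c)·q₂, giving q₂(c) = (49 − c − (1/2)q₁).
E[c₂] = 1/5·5 + 1/10·6 + 7/10·12 = 10
Firm 1's FOC against E[q₂] yields q₁ = (49 − 2·7 + E[c₂])/(3/2) = (49 − 14 + 10)/(3/2) = 30.
q₂(low-cost) = 29, so P = 49 − (1/2)·(30 + 29) = 19.5.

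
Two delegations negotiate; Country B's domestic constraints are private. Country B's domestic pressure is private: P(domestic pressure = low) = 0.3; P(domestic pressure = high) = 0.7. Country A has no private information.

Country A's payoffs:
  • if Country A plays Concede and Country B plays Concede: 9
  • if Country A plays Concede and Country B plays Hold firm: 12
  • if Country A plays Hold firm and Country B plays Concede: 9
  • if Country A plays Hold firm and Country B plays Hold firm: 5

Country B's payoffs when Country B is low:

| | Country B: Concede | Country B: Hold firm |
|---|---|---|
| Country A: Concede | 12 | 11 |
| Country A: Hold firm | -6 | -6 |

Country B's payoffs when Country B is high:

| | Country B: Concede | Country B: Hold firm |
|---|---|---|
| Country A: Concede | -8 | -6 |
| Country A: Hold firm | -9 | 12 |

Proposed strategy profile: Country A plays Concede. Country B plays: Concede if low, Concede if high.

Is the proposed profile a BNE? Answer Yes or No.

Country A plays Concede: E[Concede] = 0.3·(9) + 0.7·(9) = 9; E[Hold firm] = 9. Best-responding. ✓
Country B (domestic pressure low), facing Concede: Concede gives 12, Hold firm gives 11. Proposed Concede is best. ✓
Country B (domestic pressure high), facing Concede: Concede gives -8, Hold firm gives -6. Proposed Concede is not best — profitable deviation exists. ✗

No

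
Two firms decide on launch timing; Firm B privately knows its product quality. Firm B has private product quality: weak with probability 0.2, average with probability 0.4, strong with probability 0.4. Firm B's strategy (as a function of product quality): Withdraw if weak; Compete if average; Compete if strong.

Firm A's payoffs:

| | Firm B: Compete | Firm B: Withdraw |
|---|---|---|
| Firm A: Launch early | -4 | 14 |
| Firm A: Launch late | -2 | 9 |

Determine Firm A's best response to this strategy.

Compute Firm A's expected payoff for each action, taking the expectation over Firm B's type.
E[Launch early] = 0.2·(14) + 0.4·(-4) + 0.4·(-4) = -0.4
E[Launch late] = 0.2·(9) + 0.4·(-2) + 0.4·(-2) = 0.2
Best response: Launch late (0.2 is the largest).

Launch late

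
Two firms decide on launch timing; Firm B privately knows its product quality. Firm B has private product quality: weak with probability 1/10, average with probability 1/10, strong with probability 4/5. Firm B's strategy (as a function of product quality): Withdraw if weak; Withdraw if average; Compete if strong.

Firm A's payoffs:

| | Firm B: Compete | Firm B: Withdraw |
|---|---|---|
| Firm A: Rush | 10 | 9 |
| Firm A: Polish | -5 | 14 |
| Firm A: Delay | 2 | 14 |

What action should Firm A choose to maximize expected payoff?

E[Rush] = 1/10·(9) + 1/10·(9) + 4/5·(10) = 49/5
E[Polish] = 1/10·(14) + 1/10·(14) + 4/5·(-5) = -6/5
E[Delay] = 1/10·(14) + 1/10·(14) + 4/5·(2) = 22/5
Best response: Rush (49/5 is the largest).

Rush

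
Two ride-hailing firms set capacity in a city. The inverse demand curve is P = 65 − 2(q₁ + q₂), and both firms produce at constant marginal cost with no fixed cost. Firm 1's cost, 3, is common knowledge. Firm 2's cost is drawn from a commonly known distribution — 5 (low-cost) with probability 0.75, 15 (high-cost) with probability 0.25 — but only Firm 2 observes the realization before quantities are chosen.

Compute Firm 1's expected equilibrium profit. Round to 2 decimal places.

245.68

Each type of Firm 2 best-responds to q₁; Firm 1 best-responds to the expected q₂ over Firm 2's types.
Firm 2 with cost c maximizes (65 − 2(q₁+q₂) − c)·q₂, giving q₂(c) = (65 − c − 2q₁)/4.
E[c₂] = 0.75·5 + 0.25·15 = 7.5
Firm 1's FOC against E[q₂] yields q₁ = (65 − 2·3 + E[c₂])/6 = (65 − 6 + 7.5)/6 = 11.0833.
E[P] = 65 − 2·(q₁ + E[q₂]) = 25.1667; Firm 1's expected profit = (E[P] − 3)·q₁ = (25.1667 − 3)·11.0833 = 245.681.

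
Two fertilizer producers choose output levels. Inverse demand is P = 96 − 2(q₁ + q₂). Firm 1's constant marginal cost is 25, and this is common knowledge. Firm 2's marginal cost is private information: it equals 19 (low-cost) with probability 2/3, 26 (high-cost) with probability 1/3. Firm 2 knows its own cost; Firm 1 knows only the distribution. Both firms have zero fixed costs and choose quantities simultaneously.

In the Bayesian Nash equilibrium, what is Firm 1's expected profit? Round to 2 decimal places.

251.88

Firm 2 with cost c maximizes (96 − 2(q₁+q₂) − c)·q₂, giving q₂(c) = (96 − c − 2q₁)/4.
E[c₂] = 2/3·19 + 1/3·26 = 21.3333
Firm 1's FOC against E[q₂] yields q₁ = (96 − 2·25 + E[c₂])/6 = (96 − 50 + 21.3333)/6 = 11.2222.
E[P] = 96 − 2·(q₁ + E[q₂]) = 47.4444; Firm 1's expected profit = (E[P] − 25)·q₁ = (47.4444 − 25)·11.2222 = 251.877.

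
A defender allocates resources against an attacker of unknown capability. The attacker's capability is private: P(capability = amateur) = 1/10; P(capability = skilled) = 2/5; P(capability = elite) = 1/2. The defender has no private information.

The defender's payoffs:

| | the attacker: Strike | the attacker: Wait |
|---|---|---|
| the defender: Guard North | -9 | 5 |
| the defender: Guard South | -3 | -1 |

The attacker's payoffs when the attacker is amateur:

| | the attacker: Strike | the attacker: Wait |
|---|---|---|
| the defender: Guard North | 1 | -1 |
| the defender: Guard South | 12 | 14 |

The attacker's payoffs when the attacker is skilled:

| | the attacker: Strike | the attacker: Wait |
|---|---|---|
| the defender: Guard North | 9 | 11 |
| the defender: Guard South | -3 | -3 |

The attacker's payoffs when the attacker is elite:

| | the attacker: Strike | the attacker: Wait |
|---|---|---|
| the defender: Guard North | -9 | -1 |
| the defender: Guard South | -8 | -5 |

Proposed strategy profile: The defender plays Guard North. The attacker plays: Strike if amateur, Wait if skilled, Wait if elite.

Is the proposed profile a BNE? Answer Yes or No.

Yes

A profile is a BNE iff every type of every player is best-responding given beliefs about the other side.
The defender plays Guard North: E[Guard North] = 1/10·(-9) + 2/5·(5) + 1/2·(5) = 18/5; E[Guard South] = -6/5. Best-responding. ✓
The attacker (capability amateur), facing Guard North: Strike gives 1, Wait gives -1. Proposed Strike is best. ✓
The attacker (capability skilled), facing Guard North: Strike gives 9, Wait gives 11. Proposed Wait is best. ✓
The attacker (capability elite), facing Guard North: Strike gives -9, Wait gives -1. Proposed Wait is best. ✓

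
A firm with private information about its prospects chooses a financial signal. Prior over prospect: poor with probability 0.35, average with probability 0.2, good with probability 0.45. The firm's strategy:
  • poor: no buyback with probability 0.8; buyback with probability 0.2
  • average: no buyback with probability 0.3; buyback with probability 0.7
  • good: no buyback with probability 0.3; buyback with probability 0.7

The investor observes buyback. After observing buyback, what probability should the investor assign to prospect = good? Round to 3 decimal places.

0.600

P(buyback) = 0.35·0.2 + 0.2·0.7 + 0.45·0.7 = 0.525
P(good | buyback) = (0.45·0.7) / 0.525 = 0.315 / 0.525 = 0.6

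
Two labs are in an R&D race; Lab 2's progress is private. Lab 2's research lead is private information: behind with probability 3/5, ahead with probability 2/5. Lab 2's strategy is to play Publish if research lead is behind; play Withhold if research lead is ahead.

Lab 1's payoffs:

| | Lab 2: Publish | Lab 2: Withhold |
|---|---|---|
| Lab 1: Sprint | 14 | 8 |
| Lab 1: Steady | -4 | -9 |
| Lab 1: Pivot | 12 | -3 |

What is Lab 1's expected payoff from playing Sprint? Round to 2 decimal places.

E[Sprint] = 3/5·14 + 2/5·8 = 42/5 + 16/5 = 58/5

11.60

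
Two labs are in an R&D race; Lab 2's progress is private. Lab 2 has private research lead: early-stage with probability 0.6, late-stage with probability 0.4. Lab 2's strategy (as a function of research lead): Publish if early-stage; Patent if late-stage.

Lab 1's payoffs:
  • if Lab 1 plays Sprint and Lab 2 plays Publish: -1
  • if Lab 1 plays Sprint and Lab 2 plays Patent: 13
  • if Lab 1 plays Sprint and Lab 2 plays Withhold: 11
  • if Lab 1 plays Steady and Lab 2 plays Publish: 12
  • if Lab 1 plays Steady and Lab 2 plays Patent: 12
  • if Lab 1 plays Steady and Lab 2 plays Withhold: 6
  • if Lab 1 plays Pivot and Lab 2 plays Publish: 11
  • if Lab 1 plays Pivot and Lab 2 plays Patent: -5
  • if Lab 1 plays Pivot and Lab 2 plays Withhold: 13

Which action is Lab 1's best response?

E[Sprint] = 0.6·(-1) + 0.4·(13) = 4.6
E[Steady] = 0.6·(12) + 0.4·(12) = 12
E[Pivot] = 0.6·(11) + 0.4·(-5) = 4.6
Best response: Steady (12 is the largest).

Steady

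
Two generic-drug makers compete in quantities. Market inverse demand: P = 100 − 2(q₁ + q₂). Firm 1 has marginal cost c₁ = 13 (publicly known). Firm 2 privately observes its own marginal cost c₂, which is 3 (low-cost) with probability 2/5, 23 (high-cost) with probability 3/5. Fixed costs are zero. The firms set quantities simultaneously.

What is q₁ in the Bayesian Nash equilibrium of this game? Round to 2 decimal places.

14.83

Type-c best response for Firm 2: q₂(c) = (100 − c)/4 − q₁/2.
Firm 1 maximizes expected profit; its first-order condition is 100 − 4q₁ − 2E[q₂] − 13 = 0.
Substituting E[q₂] and solving: E[c₂] = 15, so q₁ = (100 − 2·13 + 15)/6 = 14.8333.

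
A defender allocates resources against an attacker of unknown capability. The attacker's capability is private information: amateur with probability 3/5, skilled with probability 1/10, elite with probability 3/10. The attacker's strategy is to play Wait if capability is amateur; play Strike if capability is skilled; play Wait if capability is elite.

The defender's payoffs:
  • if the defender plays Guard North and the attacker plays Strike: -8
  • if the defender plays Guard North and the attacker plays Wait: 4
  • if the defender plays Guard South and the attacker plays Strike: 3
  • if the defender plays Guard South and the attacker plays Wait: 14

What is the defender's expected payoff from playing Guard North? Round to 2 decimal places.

Take the expectation over the attacker's capability, weighting each type's action by its prior probability.
E[Guard North] = 3/5·4 + 1/10·(-8) + 3/10·4 = 12/5 + (-4/5) + 6/5 = 14/5

2.80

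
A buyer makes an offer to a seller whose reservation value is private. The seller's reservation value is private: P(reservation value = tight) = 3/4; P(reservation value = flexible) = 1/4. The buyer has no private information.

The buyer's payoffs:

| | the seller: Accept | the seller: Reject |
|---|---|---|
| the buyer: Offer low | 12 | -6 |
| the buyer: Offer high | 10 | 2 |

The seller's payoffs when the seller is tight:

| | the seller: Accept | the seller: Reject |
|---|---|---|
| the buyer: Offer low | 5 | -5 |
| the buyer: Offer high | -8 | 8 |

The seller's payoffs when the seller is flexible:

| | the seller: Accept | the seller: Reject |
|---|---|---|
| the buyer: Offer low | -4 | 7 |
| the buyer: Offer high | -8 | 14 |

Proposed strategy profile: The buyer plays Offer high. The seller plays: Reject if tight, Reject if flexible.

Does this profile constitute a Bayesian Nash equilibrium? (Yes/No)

The buyer plays Offer high: E[Offer high] = 3/4·(2) + 1/4·(2) = 2; E[Offer low] = -6. Best-responding. ✓
The seller (reservation value tight), facing Offer high: Accept gives -8, Reject gives 8. Proposed Reject is best. ✓
The seller (reservation value flexible), facing Offer high: Accept gives -8, Reject gives 14. Proposed Reject is best. ✓

Yes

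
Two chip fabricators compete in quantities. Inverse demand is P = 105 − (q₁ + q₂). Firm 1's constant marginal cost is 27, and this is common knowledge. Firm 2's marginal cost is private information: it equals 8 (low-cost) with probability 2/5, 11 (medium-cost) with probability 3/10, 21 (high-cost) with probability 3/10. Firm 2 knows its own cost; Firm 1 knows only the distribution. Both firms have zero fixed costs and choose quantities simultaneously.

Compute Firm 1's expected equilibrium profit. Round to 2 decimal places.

Firm 2 with cost c maximizes (105 − (q₁+q₂) − c)·q₂, giving q₂(c) = (105 − c − q₁)/2.
E[c₂] = 2/5·8 + 3/10·11 + 3/10·21 = 12.8
Firm 1's FOC against E[q₂] yields q₁ = (105 − 2·27 + E[c₂])/3 = (105 − 54 + 12.8)/3 = 21.2667.
E[P] = 105 − (q₁ + E[q₂]) = 48.2667; Firm 1's expected profit = (E[P] − 27)·q₁ = (48.2667 − 27)·21.2667 = 452.271.

452.27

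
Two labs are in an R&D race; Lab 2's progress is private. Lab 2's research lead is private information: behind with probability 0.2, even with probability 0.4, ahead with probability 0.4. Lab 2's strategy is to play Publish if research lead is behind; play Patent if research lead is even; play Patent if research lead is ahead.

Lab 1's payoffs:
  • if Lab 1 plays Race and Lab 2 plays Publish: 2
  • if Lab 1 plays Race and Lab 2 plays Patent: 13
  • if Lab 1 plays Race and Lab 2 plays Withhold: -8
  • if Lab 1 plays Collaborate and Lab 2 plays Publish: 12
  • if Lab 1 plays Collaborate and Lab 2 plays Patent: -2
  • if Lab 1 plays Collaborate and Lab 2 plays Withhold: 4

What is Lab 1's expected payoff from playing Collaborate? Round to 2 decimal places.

0.80

E[Collaborate] = 0.2·12 + 0.4·(-2) + 0.4·(-2) = 2.4 + (-0.8) + (-0.8) = 0.8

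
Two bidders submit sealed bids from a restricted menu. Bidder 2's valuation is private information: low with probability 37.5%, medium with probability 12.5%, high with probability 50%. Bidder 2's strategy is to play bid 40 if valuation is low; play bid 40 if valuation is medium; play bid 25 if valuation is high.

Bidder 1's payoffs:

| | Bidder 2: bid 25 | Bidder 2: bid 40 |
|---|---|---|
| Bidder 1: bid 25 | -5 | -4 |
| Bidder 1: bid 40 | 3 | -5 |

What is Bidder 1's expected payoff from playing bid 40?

-1

E[bid 40] = 0.375·(-5) + 0.125·(-5) + 0.5·3 = (-1.875) + (-0.625) + 1.5 = -1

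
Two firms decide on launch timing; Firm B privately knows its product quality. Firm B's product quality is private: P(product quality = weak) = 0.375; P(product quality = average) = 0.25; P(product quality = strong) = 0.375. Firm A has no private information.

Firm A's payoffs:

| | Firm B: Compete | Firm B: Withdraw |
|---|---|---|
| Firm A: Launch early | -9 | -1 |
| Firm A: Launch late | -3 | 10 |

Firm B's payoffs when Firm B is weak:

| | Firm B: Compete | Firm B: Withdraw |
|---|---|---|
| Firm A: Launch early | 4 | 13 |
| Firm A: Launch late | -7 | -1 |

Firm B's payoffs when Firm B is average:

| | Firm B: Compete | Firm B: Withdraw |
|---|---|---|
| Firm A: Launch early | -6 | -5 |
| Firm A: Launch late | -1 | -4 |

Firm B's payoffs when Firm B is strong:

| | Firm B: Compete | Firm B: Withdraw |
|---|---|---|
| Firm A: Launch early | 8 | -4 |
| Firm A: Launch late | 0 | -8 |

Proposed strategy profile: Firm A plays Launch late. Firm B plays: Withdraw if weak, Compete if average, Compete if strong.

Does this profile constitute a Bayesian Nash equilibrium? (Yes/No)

A profile is a BNE iff every type of every player is best-responding given beliefs about the other side.
Firm A plays Launch late: E[Launch late] = 0.375·(10) + 0.25·(-3) + 0.375·(-3) = 1.875; E[Launch early] = -6. Best-responding. ✓
Firm B (product quality weak), facing Launch late: Compete gives -7, Withdraw gives -1. Proposed Withdraw is best. ✓
Firm B (product quality average), facing Launch late: Compete gives -1, Withdraw gives -4. Proposed Compete is best. ✓
Firm B (product quality strong), facing Launch late: Compete gives 0, Withdraw gives -8. Proposed Compete is best. ✓

Yes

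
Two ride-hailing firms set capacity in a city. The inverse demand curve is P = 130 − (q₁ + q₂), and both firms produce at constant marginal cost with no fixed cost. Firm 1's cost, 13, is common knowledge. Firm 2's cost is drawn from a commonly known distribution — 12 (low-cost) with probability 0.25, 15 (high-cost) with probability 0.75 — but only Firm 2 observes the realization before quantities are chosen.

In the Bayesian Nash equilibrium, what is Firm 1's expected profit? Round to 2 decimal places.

Firm 2 with cost c maximizes (130 − (q₁+q₂) − c)·q₂, giving q₂(c) = (130 − c − q₁)/2.
E[c₂] = 0.25·12 + 0.75·15 = 14.25
Firm 1's FOC against E[q₂] yields q₁ = (130 − 2·13 + E[c₂])/3 = (130 − 26 + 14.25)/3 = 39.4167.
E[P] = 130 − (q₁ + E[q₂]) = 52.4167; Firm 1's expected profit = (E[P] − 13)·q₁ = (52.4167 − 13)·39.4167 = 1553.67.

1553.67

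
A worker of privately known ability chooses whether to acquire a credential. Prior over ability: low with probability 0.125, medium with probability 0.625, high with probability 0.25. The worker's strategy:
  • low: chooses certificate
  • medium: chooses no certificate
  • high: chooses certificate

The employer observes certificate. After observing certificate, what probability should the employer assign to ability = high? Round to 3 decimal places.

P(certificate) = 0.125·1 + 0.625·0 + 0.25·1 = 0.375
P(high | certificate) = (0.25·1) / 0.375 = 0.25 / 0.375 = 0.666667

0.667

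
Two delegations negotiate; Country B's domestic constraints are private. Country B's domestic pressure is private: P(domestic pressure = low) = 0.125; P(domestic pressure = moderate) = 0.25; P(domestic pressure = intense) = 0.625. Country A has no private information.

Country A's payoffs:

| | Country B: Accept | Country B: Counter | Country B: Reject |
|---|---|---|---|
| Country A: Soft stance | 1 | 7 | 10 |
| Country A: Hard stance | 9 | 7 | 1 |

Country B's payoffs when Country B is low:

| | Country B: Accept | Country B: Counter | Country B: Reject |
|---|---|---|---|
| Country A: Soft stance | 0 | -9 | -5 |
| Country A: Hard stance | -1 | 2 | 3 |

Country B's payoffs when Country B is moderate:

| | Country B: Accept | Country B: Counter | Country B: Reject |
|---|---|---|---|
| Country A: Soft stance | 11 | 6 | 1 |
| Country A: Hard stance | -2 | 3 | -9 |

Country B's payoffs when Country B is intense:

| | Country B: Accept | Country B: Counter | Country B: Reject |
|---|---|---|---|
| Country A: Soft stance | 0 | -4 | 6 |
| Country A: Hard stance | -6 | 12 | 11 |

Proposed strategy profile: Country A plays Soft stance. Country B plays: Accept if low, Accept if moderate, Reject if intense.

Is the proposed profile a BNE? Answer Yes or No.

Yes

A profile is a BNE iff every type of every player is best-responding given beliefs about the other side.
Country A plays Soft stance: E[Soft stance] = 0.125·(1) + 0.25·(1) + 0.625·(10) = 6.625; E[Hard stance] = 4. Best-responding. ✓
Country B (domestic pressure low), facing Soft stance: Accept gives 0, Counter gives -9, Reject gives -5. Proposed Accept is best. ✓
Country B (domestic pressure moderate), facing Soft stance: Accept gives 11, Counter gives 6, Reject gives 1. Proposed Accept is best. ✓
Country B (domestic pressure intense), facing Soft stance: Accept gives 0, Counter gives -4, Reject gives 6. Proposed Reject is best. ✓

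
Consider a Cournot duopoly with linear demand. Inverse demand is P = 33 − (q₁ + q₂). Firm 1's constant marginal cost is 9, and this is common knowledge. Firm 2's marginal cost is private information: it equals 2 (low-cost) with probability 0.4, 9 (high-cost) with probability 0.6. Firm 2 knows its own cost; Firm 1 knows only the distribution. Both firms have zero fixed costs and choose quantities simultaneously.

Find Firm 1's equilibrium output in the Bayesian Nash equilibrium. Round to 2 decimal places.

7.07

Firm 2 with cost c maximizes (33 − (q₁+q₂) − c)·q₂, giving q₂(c) = (33 − c − q₁)/2.
E[c₂] = 0.4·2 + 0.6·9 = 6.2
Firm 1's FOC against E[q₂] yields q₁ = (33 − 2·9 + E[c₂])/3 = (33 − 18 + 6.2)/3 = 7.06667.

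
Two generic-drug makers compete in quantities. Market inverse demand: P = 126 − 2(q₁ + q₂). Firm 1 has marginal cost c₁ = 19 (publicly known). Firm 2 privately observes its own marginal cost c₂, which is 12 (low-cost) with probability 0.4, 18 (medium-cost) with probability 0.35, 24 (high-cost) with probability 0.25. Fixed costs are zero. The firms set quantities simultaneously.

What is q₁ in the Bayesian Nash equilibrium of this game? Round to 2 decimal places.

17.52

Firm 2 with cost c maximizes (126 − 2(q₁+q₂) − c)·q₂, giving q₂(c) = (126 − c − 2q₁)/4.
E[c₂] = 0.4·12 + 0.35·18 + 0.25·24 = 17.1
Firm 1's FOC against E[q₂] yields q₁ = (126 − 2·19 + E[c₂])/6 = (126 − 38 + 17.1)/6 = 17.5167.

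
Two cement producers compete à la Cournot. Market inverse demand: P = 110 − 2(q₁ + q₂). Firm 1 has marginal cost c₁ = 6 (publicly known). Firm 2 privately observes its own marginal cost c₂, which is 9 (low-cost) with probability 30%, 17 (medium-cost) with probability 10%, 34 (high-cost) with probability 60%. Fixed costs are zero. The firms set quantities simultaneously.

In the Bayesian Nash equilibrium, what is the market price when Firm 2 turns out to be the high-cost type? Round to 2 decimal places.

51.53

Firm 2 with cost c maximizes (110 − 2(q₁+q₂) − c)·q₂, giving q₂(c) = (110 − c − 2q₁)/4.
E[c₂] = 0.3·9 + 0.1·17 + 0.6·34 = 24.8
Firm 1's FOC against E[q₂] yields q₁ = (110 − 2·6 + E[c₂])/6 = (110 − 12 + 24.8)/6 = 20.4667.
q₂(high-cost) = 8.76667, so P = 110 − 2·(20.4667 + 8.76667) = 51.5333.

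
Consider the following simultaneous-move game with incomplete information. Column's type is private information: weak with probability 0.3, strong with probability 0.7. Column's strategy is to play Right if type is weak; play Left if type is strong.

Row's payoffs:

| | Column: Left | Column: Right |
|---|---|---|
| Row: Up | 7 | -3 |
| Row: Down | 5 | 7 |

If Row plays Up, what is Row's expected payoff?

4

E[Up] = 0.3·(-3) + 0.7·7 = (-0.9) + 4.9 = 4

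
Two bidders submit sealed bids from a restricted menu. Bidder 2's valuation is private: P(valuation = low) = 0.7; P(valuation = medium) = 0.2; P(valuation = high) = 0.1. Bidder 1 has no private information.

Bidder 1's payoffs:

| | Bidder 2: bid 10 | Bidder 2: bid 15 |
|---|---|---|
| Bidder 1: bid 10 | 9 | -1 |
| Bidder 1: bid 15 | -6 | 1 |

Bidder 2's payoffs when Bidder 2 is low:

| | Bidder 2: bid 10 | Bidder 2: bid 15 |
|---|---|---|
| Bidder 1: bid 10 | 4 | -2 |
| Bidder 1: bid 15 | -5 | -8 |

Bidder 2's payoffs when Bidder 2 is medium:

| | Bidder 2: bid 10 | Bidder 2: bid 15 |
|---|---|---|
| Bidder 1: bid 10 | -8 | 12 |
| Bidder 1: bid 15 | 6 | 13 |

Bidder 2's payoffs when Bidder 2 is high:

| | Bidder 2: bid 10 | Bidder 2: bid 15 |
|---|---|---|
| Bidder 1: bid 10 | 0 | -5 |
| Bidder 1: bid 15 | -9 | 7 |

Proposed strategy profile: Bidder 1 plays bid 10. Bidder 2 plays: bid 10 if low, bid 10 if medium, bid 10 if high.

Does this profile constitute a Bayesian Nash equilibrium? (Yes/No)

No

A profile is a BNE iff every type of every player is best-responding given beliefs about the other side.
Bidder 1 plays bid 10: E[bid 10] = 0.7·(9) + 0.2·(9) + 0.1·(9) = 9; E[bid 15] = -6. Best-responding. ✓
Bidder 2 (valuation low), facing bid 10: bid 10 gives 4, bid 15 gives -2. Proposed bid 10 is best. ✓
Bidder 2 (valuation medium), facing bid 10: bid 10 gives -8, bid 15 gives 12. Proposed bid 10 is not best — profitable deviation exists. ✗
Bidder 2 (valuation high), facing bid 10: bid 10 gives 0, bid 15 gives -5. Proposed bid 10 is best. ✓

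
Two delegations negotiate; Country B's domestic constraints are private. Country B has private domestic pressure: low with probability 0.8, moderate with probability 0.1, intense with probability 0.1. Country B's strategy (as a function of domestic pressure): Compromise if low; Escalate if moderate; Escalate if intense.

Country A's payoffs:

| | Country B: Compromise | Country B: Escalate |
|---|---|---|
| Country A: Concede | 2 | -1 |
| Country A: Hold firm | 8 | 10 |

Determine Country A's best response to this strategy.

Compute Country A's expected payoff for each action, taking the expectation over Country B's type.
E[Concede] = 0.8·(2) + 0.1·(-1) + 0.1·(-1) = 1.4
E[Hold firm] = 0.8·(8) + 0.1·(10) + 0.1·(10) = 8.4
Best response: Hold firm (8.4 is the largest).

Hold firm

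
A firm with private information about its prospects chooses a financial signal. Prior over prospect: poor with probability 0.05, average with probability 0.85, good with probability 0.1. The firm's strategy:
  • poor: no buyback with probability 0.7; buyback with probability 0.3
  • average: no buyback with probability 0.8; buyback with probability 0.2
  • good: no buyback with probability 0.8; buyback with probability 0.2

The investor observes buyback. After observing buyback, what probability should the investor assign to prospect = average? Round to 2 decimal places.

0.83

P(buyback) = 0.05·0.3 + 0.85·0.2 + 0.1·0.2 = 0.205
P(average | buyback) = (0.85·0.2) / 0.205 = 0.17 / 0.205 = 0.829268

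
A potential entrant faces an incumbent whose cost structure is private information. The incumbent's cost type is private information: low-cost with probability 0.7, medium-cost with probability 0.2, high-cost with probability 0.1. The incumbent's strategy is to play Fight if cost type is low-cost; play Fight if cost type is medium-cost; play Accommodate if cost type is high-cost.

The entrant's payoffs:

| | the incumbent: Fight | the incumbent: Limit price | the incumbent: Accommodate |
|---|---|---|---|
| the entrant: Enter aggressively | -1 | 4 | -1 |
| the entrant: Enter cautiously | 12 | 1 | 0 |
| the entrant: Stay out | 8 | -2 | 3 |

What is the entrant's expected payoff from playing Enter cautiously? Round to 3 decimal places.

10.800

Take the expectation over the incumbent's cost type, weighting each type's action by its prior probability.
E[Enter cautiously] = 0.7·12 + 0.2·12 + 0.1·0 = 8.4 + 2.4 + 0 = 10.8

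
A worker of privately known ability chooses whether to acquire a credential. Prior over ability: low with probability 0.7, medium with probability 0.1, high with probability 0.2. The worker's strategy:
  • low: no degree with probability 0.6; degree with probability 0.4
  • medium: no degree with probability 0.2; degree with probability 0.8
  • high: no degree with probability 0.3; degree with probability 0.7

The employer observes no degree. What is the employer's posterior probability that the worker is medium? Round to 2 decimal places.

Apply Bayes' rule using the sender's strategy as the likelihood.
P(no degree) = 0.7·0.6 + 0.1·0.2 + 0.2·0.3 = 0.5
P(medium | no degree) = (0.1·0.2) / 0.5 = 0.02 / 0.5 = 0.04

0.04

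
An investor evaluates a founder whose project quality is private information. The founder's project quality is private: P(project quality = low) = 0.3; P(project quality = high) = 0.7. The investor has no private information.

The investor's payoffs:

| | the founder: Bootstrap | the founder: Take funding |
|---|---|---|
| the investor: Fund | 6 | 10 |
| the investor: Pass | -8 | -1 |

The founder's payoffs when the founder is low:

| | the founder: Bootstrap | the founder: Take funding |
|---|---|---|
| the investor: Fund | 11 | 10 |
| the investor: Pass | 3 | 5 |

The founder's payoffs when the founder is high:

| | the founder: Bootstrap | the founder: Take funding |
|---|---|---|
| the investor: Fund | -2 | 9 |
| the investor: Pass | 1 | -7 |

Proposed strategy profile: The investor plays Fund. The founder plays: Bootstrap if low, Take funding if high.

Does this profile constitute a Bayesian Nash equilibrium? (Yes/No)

The investor plays Fund: E[Fund] = 0.3·(6) + 0.7·(10) = 8.8; E[Pass] = -3.1. Best-responding. ✓
The founder (project quality low), facing Fund: Bootstrap gives 11, Take funding gives 10. Proposed Bootstrap is best. ✓
The founder (project quality high), facing Fund: Bootstrap gives -2, Take funding gives 9. Proposed Take funding is best. ✓

Yes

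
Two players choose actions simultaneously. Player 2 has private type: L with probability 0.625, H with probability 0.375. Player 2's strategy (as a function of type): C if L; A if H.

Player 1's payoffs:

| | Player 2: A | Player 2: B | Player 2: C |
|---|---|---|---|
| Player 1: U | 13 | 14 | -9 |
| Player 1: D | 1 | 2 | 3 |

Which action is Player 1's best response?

E[U] = 0.625·(-9) + 0.375·(13) = -0.75
E[D] = 0.625·(3) + 0.375·(1) = 2.25
Best response: D (2.25 is the largest).

D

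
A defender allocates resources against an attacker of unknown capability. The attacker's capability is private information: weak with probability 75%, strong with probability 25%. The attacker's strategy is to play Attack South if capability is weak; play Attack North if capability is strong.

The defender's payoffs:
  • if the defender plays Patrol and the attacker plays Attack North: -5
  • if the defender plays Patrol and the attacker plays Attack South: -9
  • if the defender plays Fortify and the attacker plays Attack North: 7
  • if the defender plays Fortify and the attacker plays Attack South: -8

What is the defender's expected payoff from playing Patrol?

-8

Take the expectation over the attacker's capability, weighting each type's action by its prior probability.
E[Patrol] = 0.75·(-9) + 0.25·(-5) = (-6.75) + (-1.25) = -8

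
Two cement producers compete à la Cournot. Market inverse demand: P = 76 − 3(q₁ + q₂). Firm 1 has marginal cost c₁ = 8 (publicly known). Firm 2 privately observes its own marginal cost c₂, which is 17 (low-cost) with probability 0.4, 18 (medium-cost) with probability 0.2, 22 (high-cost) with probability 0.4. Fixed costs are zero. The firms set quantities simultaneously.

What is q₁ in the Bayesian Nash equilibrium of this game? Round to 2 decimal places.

8.80

Type-c best response for Firm 2: q₂(c) = (76 − c)/6 − q₁/2.
Firm 1 maximizes expected profit; its first-order condition is 76 − 6q₁ − 3E[q₂] − 8 = 0.
Substituting E[q₂] and solving: E[c₂] = 19.2, so q₁ = (76 − 2·8 + 19.2)/9 = 8.8.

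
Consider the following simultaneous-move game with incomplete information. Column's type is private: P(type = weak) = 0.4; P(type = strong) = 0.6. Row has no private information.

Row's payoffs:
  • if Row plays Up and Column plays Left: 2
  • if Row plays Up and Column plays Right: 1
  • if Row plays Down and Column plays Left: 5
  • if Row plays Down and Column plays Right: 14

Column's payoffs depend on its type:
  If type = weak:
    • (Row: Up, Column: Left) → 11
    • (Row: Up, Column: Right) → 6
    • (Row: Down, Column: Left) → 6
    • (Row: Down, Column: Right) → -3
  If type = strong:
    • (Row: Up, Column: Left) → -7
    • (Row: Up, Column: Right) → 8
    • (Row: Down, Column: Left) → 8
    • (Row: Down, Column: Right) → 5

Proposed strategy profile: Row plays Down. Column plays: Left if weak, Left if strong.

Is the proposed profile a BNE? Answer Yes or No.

Yes

A profile is a BNE iff every type of every player is best-responding given beliefs about the other side.
Row plays Down: E[Down] = 0.4·(5) + 0.6·(5) = 5; E[Up] = 2. Best-responding. ✓
Column (type weak), facing Down: Left gives 6, Right gives -3. Proposed Left is best. ✓
Column (type strong), facing Down: Left gives 8, Right gives 5. Proposed Left is best. ✓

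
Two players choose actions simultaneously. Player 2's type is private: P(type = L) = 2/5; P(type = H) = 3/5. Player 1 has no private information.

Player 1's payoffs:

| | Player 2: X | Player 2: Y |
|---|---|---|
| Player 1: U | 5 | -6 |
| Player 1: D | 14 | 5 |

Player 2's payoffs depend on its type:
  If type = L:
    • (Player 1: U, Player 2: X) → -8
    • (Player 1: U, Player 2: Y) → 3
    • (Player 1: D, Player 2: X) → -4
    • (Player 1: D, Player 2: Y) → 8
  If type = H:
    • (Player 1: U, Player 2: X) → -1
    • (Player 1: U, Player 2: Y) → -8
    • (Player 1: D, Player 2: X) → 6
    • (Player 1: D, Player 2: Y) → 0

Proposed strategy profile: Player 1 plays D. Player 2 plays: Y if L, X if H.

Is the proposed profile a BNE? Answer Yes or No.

Yes

A profile is a BNE iff every type of every player is best-responding given beliefs about the other side.
Player 1 plays D: E[D] = 2/5·(5) + 3/5·(14) = 52/5; E[U] = 3/5. Best-responding. ✓
Player 2 (type L), facing D: X gives -4, Y gives 8. Proposed Y is best. ✓
Player 2 (type H), facing D: X gives 6, Y gives 0. Proposed X is best. ✓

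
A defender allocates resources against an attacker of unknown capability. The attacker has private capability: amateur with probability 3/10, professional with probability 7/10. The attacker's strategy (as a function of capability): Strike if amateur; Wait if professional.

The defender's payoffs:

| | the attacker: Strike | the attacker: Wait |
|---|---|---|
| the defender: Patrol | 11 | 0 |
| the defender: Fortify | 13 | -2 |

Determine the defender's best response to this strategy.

E[Patrol] = 3/10·(11) + 7/10·(0) = 33/10
E[Fortify] = 3/10·(13) + 7/10·(-2) = 5/2
Best response: Patrol (33/10 is the largest).

Patrol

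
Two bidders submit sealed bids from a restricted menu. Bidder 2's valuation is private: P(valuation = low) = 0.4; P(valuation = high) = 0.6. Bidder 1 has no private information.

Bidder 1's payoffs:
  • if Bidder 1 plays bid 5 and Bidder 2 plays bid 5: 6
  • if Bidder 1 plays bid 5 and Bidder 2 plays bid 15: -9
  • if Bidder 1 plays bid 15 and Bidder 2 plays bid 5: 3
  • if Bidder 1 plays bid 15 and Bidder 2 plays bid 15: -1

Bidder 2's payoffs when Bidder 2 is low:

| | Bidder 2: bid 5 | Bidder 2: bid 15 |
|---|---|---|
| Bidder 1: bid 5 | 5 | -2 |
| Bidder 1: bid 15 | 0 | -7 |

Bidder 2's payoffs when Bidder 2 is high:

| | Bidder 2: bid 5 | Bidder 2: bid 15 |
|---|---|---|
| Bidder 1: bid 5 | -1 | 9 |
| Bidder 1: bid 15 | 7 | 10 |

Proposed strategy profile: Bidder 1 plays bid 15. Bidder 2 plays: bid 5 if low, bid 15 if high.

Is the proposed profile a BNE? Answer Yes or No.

Yes

Bidder 1 plays bid 15: E[bid 15] = 0.4·(3) + 0.6·(-1) = 0.6; E[bid 5] = -3. Best-responding. ✓
Bidder 2 (valuation low), facing bid 15: bid 5 gives 0, bid 15 gives -7. Proposed bid 5 is best. ✓
Bidder 2 (valuation high), facing bid 15: bid 5 gives 7, bid 15 gives 10. Proposed bid 15 is best. ✓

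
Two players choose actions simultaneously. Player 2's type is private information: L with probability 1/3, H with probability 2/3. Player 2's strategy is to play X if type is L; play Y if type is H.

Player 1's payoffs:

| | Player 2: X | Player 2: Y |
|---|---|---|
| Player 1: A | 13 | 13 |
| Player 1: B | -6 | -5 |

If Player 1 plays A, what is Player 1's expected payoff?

13

E[A] = 1/3·13 + 2/3·13 = 13/3 + 26/3 = 13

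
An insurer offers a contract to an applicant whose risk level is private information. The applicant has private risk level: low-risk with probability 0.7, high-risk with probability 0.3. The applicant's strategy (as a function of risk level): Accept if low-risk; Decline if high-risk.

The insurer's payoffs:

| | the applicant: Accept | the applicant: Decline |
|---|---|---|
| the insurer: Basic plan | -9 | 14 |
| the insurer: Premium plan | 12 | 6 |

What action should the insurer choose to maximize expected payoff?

E[Basic plan] = 0.7·(-9) + 0.3·(14) = -2.1
E[Premium plan] = 0.7·(12) + 0.3·(6) = 10.2
Best response: Premium plan (10.2 is the largest).

Premium plan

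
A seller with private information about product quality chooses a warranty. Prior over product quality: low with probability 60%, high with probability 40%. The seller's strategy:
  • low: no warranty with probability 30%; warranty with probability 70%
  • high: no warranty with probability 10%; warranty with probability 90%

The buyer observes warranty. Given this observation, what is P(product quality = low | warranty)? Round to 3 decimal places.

P(warranty) = 0.6·0.7 + 0.4·0.9 = 0.78
P(low | warranty) = (0.6·0.7) / 0.78 = 0.42 / 0.78 = 0.538462

0.538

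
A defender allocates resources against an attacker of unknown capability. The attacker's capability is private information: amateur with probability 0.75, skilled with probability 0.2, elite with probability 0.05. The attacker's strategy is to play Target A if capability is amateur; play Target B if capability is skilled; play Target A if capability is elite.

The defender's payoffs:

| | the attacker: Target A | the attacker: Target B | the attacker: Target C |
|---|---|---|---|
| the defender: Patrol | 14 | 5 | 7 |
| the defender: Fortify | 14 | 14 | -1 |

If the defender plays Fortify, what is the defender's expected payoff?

14

E[Fortify] = 0.75·14 + 0.2·14 + 0.05·14 = 10.5 + 2.8 + 0.7 = 14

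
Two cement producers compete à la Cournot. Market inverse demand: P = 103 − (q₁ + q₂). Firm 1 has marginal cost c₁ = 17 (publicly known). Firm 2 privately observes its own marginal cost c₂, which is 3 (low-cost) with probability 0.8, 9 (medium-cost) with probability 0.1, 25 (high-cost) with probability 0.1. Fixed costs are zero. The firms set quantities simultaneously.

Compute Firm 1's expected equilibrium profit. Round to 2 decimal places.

621.67

Firm 2 with cost c maximizes (103 − (q₁+q₂) − c)·q₂, giving q₂(c) = (103 − c − q₁)/2.
E[c₂] = 0.8·3 + 0.1·9 + 0.1·25 = 5.8
Firm 1's FOC against E[q₂] yields q₁ = (103 − 2·17 + E[c₂])/3 = (103 − 34 + 5.8)/3 = 24.9333.
E[P] = 103 − (q₁ + E[q₂]) = 41.9333; Firm 1's expected profit = (E[P] − 17)·q₁ = (41.9333 − 17)·24.9333 = 621.671.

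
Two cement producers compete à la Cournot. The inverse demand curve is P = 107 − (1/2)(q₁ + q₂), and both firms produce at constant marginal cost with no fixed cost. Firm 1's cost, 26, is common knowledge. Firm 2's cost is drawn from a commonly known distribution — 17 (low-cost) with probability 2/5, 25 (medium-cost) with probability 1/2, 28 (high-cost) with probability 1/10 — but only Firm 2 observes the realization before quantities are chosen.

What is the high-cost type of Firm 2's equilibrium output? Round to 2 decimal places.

Each type of Firm 2 best-responds to q₁; Firm 1 best-responds to the expected q₂ over Firm 2's types.
Firm 2 with cost c maximizes (107 − (1/2)(q₁+q₂) − c)·q₂, giving q₂(c) = (107 − c − (1/2)q₁).
E[c₂] = 2/5·17 + 1/2·25 + 1/10·28 = 22.1
Firm 1's FOC against E[q₂] yields q₁ = (107 − 2·26 + E[c₂])/(3/2) = (107 − 52 + 22.1)/(3/2) = 51.4.
q₂(high-cost) = (107 − 28 − (1/2)·51.4) = 53.3.

53.30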